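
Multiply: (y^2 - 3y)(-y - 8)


Distribute each term of the first polynomial:
  (y^2)(-y - 8) = -y^3 - 8y^2
  (-3y)(-y - 8) = 3y^2 + 24y
Sum: -y^3 - 5y^2 + 24y


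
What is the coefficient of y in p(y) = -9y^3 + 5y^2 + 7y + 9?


Read off the coefficient of y: 7


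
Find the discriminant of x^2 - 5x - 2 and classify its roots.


D = b^2 - 4ac = (-5)^2 - 4(1)(-2) = 25 + 8 = 33
Since D > 0: two distinct irrational roots


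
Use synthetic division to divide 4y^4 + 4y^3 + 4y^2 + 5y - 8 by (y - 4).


Synthetic division with c = 4. Coefficients: 4, 4, 4, 5, -8
Bring down 4.
  4 * 4 = 16; 16 + 4 = 20
  20 * 4 = 80; 80 + 4 = 84
  84 * 4 = 336; 336 + 5 = 341
  341 * 4 = 1364; 1364 - 8 = 1356
Quotient: 4y^3 + 20y^2 + 84y + 341, Remainder: 1356


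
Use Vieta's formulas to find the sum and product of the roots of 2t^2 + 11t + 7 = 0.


For at^2+bt+c=0: sum = -b/a, product = c/a.
a=2, b=11, c=7
Sum = -(11)/2 = -11/2
Product = (7)/2 = 7/2


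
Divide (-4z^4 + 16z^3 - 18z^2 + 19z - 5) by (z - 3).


(-4z^4 + 16z^3 - 18z^2 + 19z - 5) / (z - 3)
Step 1: -4z^3 * (z - 3) = -4z^4 + 12z^3; subtract.
Step 2: 4z^2 * (z - 3) = 4z^3 - 12z^2; subtract.
Step 3: -6z * (z - 3) = -6z^2 + 18z; subtract.
Step 4: 1 * (z - 3) = z - 3; subtract.
Quotient: -4z^3 + 4z^2 - 6z + 1, Remainder: -2


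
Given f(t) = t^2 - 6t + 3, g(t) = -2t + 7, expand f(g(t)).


Substitute g(t) into f:
f(g(t)) = 1*(-2t + 7)^2 + (-6)*(-2t + 7) + 3
(-2t + 7)^2 = 4t^2 - 28t + 49
Expand and combine: 4t^2 - 16t + 10


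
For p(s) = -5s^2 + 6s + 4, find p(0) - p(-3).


p(0) = 4
p(-3) = -59
p(0) - p(-3) = 4 + 59 = 63


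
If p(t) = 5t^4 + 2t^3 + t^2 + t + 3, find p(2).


Using direct substitution:
  5 * (2)^4 = 80
  2 * (2)^3 = 16
  1 * (2)^2 = 4
  1 * (2)^1 = 2
  constant: 3
Sum = 80 + 16 + 4 + 2 + 3 = 105


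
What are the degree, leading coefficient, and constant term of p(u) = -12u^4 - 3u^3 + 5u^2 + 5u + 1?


Highest power of u is 4, with coefficient -12. Constant term is 1.
Degree = 4, leading coefficient = -12, constant term = 1


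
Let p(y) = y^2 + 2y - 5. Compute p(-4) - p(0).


p(-4) = 3
p(0) = -5
p(-4) - p(0) = 3 + 5 = 8


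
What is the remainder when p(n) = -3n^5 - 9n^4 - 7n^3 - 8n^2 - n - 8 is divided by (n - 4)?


By the Remainder Theorem, the remainder equals p(4):
  -3*(4)^5 = -3072
  -9*(4)^4 = -2304
  -7*(4)^3 = -448
  -8*(4)^2 = -128
  -1*(4)^1 = -4
  constant: -8
Sum: -3072 - 2304 - 448 - 128 - 4 - 8 = -5964


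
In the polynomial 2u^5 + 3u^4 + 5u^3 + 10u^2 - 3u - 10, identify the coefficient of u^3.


Read off the coefficient of u^3: 5


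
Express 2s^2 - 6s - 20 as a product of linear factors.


Roots satisfy r1 + r2 = -b/a = 3 and r1*r2 = c/a = -10.
So r1 = -2, r2 = 5.
2s^2 - 6s - 20 = 2(s - r1)(s - r2) = 2(s + 2)(s - 5)


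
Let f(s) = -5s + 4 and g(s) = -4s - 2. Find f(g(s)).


Substitute g(s) into f:
f(g(s)) = -5*(-4s - 2) + 4
Expand and combine: 20s + 14


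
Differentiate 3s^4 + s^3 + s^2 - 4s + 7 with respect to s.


Apply the power rule term by term:
  d/ds(3s^4) = 12s^3
  d/ds(s^3) = 3s^2
  d/ds(s^2) = 2s
  d/ds(-4s) = -4
  d/ds(7) = 0
p'(s) = 12s^3 + 3s^2 + 2s - 4


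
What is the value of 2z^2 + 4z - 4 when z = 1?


Using direct substitution:
  2 * (1)^2 = 2
  4 * (1)^1 = 4
  constant: -4
Sum = 2 + 4 - 4 = 2


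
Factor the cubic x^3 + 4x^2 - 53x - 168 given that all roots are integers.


Try integer roots (divisors of -168). x=-3: p(-3)=0.
Divide out (x + 3): quotient is x^2 + x - 56.
Factor the quadratic: (x + 8)(x - 7)
Result: (x + 3)(x + 8)(x - 7)


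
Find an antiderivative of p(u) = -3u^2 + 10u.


Reverse power rule on each term:
  ∫ -3u^2 du = -u^3
  ∫ 10u du = 5u^2
F(u) = -u^3 + 5u^2 + C


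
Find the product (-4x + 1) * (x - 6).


Distribute each term of the first polynomial:
  (-4x)(x - 6) = -4x^2 + 24x
  (1)(x - 6) = x - 6
Sum: -4x^2 + 25x - 6


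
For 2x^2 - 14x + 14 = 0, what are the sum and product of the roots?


For ax^2+bx+c=0: sum = -b/a, product = c/a.
a=2, b=-14, c=14
Sum = -(-14)/2 = 7
Product = (14)/2 = 7


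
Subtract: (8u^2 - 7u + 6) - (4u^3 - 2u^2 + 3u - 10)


Distribute the minus sign:
  (8u^2 - 7u + 6)
- (4u^3 - 2u^2 + 3u - 10)
Negate second polynomial: -4u^3 + 2u^2 - 3u + 10
Add: -4u^3 + 10u^2 - 10u + 16


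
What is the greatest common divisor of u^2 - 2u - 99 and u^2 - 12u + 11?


Factor each:
  u^2 - 2u - 99 = (u - 11)(u + 9)
  u^2 - 12u + 11 = (u - 11)(u - 1)
Common monic factor: u - 11


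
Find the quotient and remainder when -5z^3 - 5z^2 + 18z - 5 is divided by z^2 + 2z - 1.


(-5z^3 - 5z^2 + 18z - 5) / (z^2 + 2z - 1)
Step 1: -5z * (z^2 + 2z - 1) = -5z^3 - 10z^2 + 5z; subtract.
Step 2: 5 * (z^2 + 2z - 1) = 5z^2 + 10z - 5; subtract.
Quotient: -5z + 5, Remainder: 3z


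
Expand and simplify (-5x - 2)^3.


Expand (-5x - 2)^3 by repeated multiplication:
  (-5x - 2)^2 = 25x^2 + 20x + 4
= -125x^3 - 150x^2 - 60x - 8


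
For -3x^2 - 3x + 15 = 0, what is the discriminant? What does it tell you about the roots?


D = b^2 - 4ac = (-3)^2 - 4(-3)(15) = 9 + 180 = 189
Since D > 0: two distinct irrational roots


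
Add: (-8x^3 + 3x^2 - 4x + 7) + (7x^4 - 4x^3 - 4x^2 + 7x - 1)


Align terms by degree and add:
  -8x^3 + 3x^2 - 4x + 7
+ 7x^4 - 4x^3 - 4x^2 + 7x - 1
= 7x^4 - 12x^3 - x^2 + 3x + 6


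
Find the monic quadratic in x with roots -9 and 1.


p(x) = (x + 9)(x - 1)
Expand: x^2 + 8x - 9


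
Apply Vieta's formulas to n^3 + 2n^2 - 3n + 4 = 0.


Monic cubic n^3+bn^2+cn+d=0: sum=-b, pairwise sum=c, product=-d.
b=2, c=-3, d=4
r1+r2+r3 = -2
r1r2+r1r3+r2r3 = -3
r1r2r3 = -4


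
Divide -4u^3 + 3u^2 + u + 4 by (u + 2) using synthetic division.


Synthetic division with c = -2. Coefficients: -4, 3, 1, 4
Bring down -4.
  -4 * -2 = 8; 8 + 3 = 11
  11 * -2 = -22; -22 + 1 = -21
  -21 * -2 = 42; 42 + 4 = 46
Quotient: -4u^2 + 11u - 21, Remainder: 46


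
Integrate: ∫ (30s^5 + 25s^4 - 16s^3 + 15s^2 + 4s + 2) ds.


Reverse power rule on each term:
  ∫ 30s^5 ds = 5s^6
  ∫ 25s^4 ds = 5s^5
  ∫ -16s^3 ds = -4s^4
  ∫ 15s^2 ds = 5s^3
  ∫ 4s ds = 2s^2
  ∫ 2 ds = 2s
F(s) = 5s^6 + 5s^5 - 4s^4 + 5s^3 + 2s^2 + 2s + C


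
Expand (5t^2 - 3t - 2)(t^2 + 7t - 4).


Distribute each term of the first polynomial:
  (5t^2)(t^2 + 7t - 4) = 5t^4 + 35t^3 - 20t^2
  (-3t)(t^2 + 7t - 4) = -3t^3 - 21t^2 + 12t
  (-2)(t^2 + 7t - 4) = -2t^2 - 14t + 8
Sum: 5t^4 + 32t^3 - 43t^2 - 2t + 8


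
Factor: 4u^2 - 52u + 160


Roots satisfy r1 + r2 = -b/a = 13 and r1*r2 = c/a = 40.
So r1 = 5, r2 = 8.
4u^2 - 52u + 160 = 4(u - r1)(u - r2) = 4(u - 5)(u - 8)


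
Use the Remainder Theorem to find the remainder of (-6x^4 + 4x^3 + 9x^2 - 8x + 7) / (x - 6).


By the Remainder Theorem, the remainder equals p(6):
  -6*(6)^4 = -7776
  4*(6)^3 = 864
  9*(6)^2 = 324
  -8*(6)^1 = -48
  constant: 7
Sum: -7776 + 864 + 324 - 48 + 7 = -6629


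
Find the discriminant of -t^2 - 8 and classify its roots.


D = b^2 - 4ac = (0)^2 - 4(-1)(-8) = 0 - 32 = -32
Since D < 0: two complex conjugate roots (no real roots)


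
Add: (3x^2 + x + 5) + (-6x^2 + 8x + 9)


Align terms by degree and add:
  3x^2 + x + 5
  -6x^2 + 8x + 9
= -3x^2 + 9x + 14


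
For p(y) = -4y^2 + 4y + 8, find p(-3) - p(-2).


p(-3) = -40
p(-2) = -16
p(-3) - p(-2) = -40 + 16 = -24


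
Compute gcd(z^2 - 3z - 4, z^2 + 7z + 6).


Factor each:
  z^2 - 3z - 4 = (z + 1)(z - 4)
  z^2 + 7z + 6 = (z + 1)(z + 6)
Common monic factor: z + 1


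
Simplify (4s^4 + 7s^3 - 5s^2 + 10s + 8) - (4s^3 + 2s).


Distribute the minus sign:
  (4s^4 + 7s^3 - 5s^2 + 10s + 8)
- (4s^3 + 2s)
Negate second polynomial: -4s^3 - 2s
Add: 4s^4 + 3s^3 - 5s^2 + 8s + 8


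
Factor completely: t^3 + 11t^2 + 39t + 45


Try integer roots (divisors of 45). t=-3: p(-3)=0.
Divide out (t + 3): quotient is t^2 + 8t + 15.
Factor the quadratic: (t + 3)(t + 5)
Result: (t + 3)(t + 3)(t + 5)


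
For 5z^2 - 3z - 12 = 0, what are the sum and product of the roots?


For az^2+bz+c=0: sum = -b/a, product = c/a.
a=5, b=-3, c=-12
Sum = -(-3)/5 = 3/5
Product = (-12)/5 = -12/5


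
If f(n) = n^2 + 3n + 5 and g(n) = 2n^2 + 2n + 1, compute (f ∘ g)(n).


Substitute g(n) into f:
f(g(n)) = 1*(2n^2 + 2n + 1)^2 + 3*(2n^2 + 2n + 1) + 5
(2n^2 + 2n + 1)^2 = 4n^4 + 8n^3 + 8n^2 + 4n + 1
Expand and combine: 4n^4 + 8n^3 + 14n^2 + 10n + 9


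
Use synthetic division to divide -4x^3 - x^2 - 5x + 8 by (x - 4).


Synthetic division with c = 4. Coefficients: -4, -1, -5, 8
Bring down -4.
  -4 * 4 = -16; -16 - 1 = -17
  -17 * 4 = -68; -68 - 5 = -73
  -73 * 4 = -292; -292 + 8 = -284
Quotient: -4x^2 - 17x - 73, Remainder: -284


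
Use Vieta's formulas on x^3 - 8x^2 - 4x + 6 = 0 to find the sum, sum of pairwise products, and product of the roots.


Monic cubic x^3+bx^2+cx+d=0: sum=-b, pairwise sum=c, product=-d.
b=-8, c=-4, d=6
r1+r2+r3 = 8
r1r2+r1r3+r2r3 = -4
r1r2r3 = -6


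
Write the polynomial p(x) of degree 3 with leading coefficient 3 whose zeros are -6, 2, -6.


p(x) = 3(x + 6)(x - 2)(x + 6)
Expand: 3x^3 + 30x^2 + 36x - 216


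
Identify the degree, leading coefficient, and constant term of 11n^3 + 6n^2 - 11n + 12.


Highest power of n is 3, with coefficient 11. Constant term is 12.
Degree = 3, leading coefficient = 11, constant term = 12


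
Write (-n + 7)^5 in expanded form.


Expand (-n + 7)^5 by repeated multiplication:
  (-n + 7)^2 = n^2 - 14n + 49
  (-n + 7)^3 = -n^3 + 21n^2 - 147n + 343
  (-n + 7)^4 = n^4 - 28n^3 + 294n^2 - 1372n + 2401
= -n^5 + 35n^4 - 490n^3 + 3430n^2 - 12005n + 16807


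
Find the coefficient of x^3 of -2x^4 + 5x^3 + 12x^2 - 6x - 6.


Read off the coefficient of x^3: 5


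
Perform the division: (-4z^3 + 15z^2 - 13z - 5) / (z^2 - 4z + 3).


(-4z^3 + 15z^2 - 13z - 5) / (z^2 - 4z + 3)
Step 1: -4z * (z^2 - 4z + 3) = -4z^3 + 16z^2 - 12z; subtract.
Step 2: -1 * (z^2 - 4z + 3) = -z^2 + 4z - 3; subtract.
Quotient: -4z - 1, Remainder: -5z - 2


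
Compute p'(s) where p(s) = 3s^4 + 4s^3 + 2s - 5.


Apply the power rule term by term:
  d/ds(3s^4) = 12s^3
  d/ds(4s^3) = 12s^2
  d/ds(2s) = 2
  d/ds(-5) = 0
p'(s) = 12s^3 + 12s^2 + 2


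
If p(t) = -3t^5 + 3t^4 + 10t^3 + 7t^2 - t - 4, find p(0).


Using direct substitution:
  -3 * (0)^5 = 0
  3 * (0)^4 = 0
  10 * (0)^3 = 0
  7 * (0)^2 = 0
  -1 * (0)^1 = 0
  constant: -4
Sum = 0 + 0 + 0 + 0 + 0 - 4 = -4


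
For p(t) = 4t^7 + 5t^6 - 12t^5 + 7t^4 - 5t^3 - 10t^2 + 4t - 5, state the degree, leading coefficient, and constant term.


Highest power of t is 7, with coefficient 4. Constant term is -5.
Degree = 7, leading coefficient = 4, constant term = -5


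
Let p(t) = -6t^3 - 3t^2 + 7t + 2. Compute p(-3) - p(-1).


p(-3) = 116
p(-1) = -2
p(-3) - p(-1) = 116 + 2 = 118


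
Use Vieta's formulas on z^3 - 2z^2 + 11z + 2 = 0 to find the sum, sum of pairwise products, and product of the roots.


Monic cubic z^3+bz^2+cz+d=0: sum=-b, pairwise sum=c, product=-d.
b=-2, c=11, d=2
r1+r2+r3 = 2
r1r2+r1r3+r2r3 = 11
r1r2r3 = -2


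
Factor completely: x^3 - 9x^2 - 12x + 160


Try integer roots (divisors of 160). x=8: p(8)=0.
Divide out (x - 8): quotient is x^2 - x - 20.
Factor the quadratic: (x - 5)(x + 4)
Result: (x - 8)(x - 5)(x + 4)


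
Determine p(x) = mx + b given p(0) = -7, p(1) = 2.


p(x) = mx + b. Using p(0)=-7, p(1)=2:
m = (-7 - 2)/(0 - 1) = -9/-1 = 9
b = -7 - m*(0) = -7 = -7
p(x) = 9x - 7


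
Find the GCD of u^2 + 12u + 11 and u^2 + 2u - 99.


Factor each:
  u^2 + 12u + 11 = (u + 11)(u + 1)
  u^2 + 2u - 99 = (u + 11)(u - 9)
Common monic factor: u + 11


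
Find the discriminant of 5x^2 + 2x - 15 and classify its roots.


D = b^2 - 4ac = (2)^2 - 4(5)(-15) = 4 + 300 = 304
Since D > 0: two distinct irrational roots


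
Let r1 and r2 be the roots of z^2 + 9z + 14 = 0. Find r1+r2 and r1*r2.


For az^2+bz+c=0: sum = -b/a, product = c/a.
a=1, b=9, c=14
Sum = -(9)/1 = -9
Product = (14)/1 = 14


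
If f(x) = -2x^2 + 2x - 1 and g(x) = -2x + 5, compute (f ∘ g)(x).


Substitute g(x) into f:
f(g(x)) = -2*(-2x + 5)^2 + 2*(-2x + 5) + (-1)
(-2x + 5)^2 = 4x^2 - 20x + 25
Expand and combine: -8x^2 + 36x - 41


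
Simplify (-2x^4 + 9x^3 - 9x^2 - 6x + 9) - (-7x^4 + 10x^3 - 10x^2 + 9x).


Distribute the minus sign:
  (-2x^4 + 9x^3 - 9x^2 - 6x + 9)
- (-7x^4 + 10x^3 - 10x^2 + 9x)
Negate second polynomial: 7x^4 - 10x^3 + 10x^2 - 9x
Add: 5x^4 - x^3 + x^2 - 15x + 9


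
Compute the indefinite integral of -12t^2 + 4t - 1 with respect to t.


Reverse power rule on each term:
  ∫ -12t^2 dt = -4t^3
  ∫ 4t dt = 2t^2
  ∫ -1 dt = -t
F(t) = -4t^3 + 2t^2 - t + C


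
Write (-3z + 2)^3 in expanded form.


Expand (-3z + 2)^3 by repeated multiplication:
  (-3z + 2)^2 = 9z^2 - 12z + 4
= -27z^3 + 54z^2 - 36z + 8


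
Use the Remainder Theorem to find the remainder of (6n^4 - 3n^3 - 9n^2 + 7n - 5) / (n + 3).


By the Remainder Theorem, the remainder equals p(-3):
  6*(-3)^4 = 486
  -3*(-3)^3 = 81
  -9*(-3)^2 = -81
  7*(-3)^1 = -21
  constant: -5
Sum: 486 + 81 - 81 - 21 - 5 = 460


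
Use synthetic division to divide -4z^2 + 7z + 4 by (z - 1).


Synthetic division with c = 1. Coefficients: -4, 7, 4
Bring down -4.
  -4 * 1 = -4; -4 + 7 = 3
  3 * 1 = 3; 3 + 4 = 7
Quotient: -4z + 3, Remainder: 7


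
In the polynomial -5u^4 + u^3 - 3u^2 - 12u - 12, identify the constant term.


Read off the constant term: -12


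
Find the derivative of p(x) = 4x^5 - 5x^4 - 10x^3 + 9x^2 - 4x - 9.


Apply the power rule term by term:
  d/dx(4x^5) = 20x^4
  d/dx(-5x^4) = -20x^3
  d/dx(-10x^3) = -30x^2
  d/dx(9x^2) = 18x
  d/dx(-4x) = -4
  d/dx(-9) = 0
p'(x) = 20x^4 - 20x^3 - 30x^2 + 18x - 4


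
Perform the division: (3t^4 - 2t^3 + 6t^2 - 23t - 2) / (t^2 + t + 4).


(3t^4 - 2t^3 + 6t^2 - 23t - 2) / (t^2 + t + 4)
Step 1: 3t^2 * (t^2 + t + 4) = 3t^4 + 3t^3 + 12t^2; subtract.
Step 2: -5t * (t^2 + t + 4) = -5t^3 - 5t^2 - 20t; subtract.
Step 3: -1 * (t^2 + t + 4) = -t^2 - t - 4; subtract.
Quotient: 3t^2 - 5t - 1, Remainder: -2t + 2


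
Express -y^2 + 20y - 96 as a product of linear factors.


Roots satisfy r1 + r2 = -b/a = 20 and r1*r2 = c/a = 96.
So r1 = 12, r2 = 8.
-y^2 + 20y - 96 = -(y - r1)(y - r2) = -(y - 12)(y - 8)


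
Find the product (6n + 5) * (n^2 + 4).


Distribute each term of the first polynomial:
  (6n)(n^2 + 4) = 6n^3 + 24n
  (5)(n^2 + 4) = 5n^2 + 20
Sum: 6n^3 + 5n^2 + 24n + 20


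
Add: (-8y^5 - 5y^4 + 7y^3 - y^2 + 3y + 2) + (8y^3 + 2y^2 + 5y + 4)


Align terms by degree and add:
  -8y^5 - 5y^4 + 7y^3 - y^2 + 3y + 2
+ 8y^3 + 2y^2 + 5y + 4
= -8y^5 - 5y^4 + 15y^3 + y^2 + 8y + 6


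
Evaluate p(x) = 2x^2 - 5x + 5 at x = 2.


Using direct substitution:
  2 * (2)^2 = 8
  -5 * (2)^1 = -10
  constant: 5
Sum = 8 - 10 + 5 = 3


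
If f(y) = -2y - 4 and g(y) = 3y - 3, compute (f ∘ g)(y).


Substitute g(y) into f:
f(g(y)) = -2*(3y - 3) + (-4)
Expand and combine: -6y + 2


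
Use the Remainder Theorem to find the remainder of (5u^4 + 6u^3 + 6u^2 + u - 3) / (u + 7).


By the Remainder Theorem, the remainder equals p(-7):
  5*(-7)^4 = 12005
  6*(-7)^3 = -2058
  6*(-7)^2 = 294
  1*(-7)^1 = -7
  constant: -3
Sum: 12005 - 2058 + 294 - 7 - 3 = 10231


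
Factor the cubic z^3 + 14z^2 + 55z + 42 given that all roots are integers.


Try integer roots (divisors of 42). z=-6: p(-6)=0.
Divide out (z + 6): quotient is z^2 + 8z + 7.
Factor the quadratic: (z + 7)(z + 1)
Result: (z + 6)(z + 7)(z + 1)


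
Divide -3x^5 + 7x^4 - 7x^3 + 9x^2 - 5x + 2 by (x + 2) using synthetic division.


Synthetic division with c = -2. Coefficients: -3, 7, -7, 9, -5, 2
Bring down -3.
  -3 * -2 = 6; 6 + 7 = 13
  13 * -2 = -26; -26 - 7 = -33
  -33 * -2 = 66; 66 + 9 = 75
  75 * -2 = -150; -150 - 5 = -155
  -155 * -2 = 310; 310 + 2 = 312
Quotient: -3x^4 + 13x^3 - 33x^2 + 75x - 155, Remainder: 312


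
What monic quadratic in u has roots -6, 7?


p(u) = (u + 6)(u - 7)
Expand: u^2 - u - 42


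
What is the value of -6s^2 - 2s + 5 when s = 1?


Using direct substitution:
  -6 * (1)^2 = -6
  -2 * (1)^1 = -2
  constant: 5
Sum = -6 - 2 + 5 = -3


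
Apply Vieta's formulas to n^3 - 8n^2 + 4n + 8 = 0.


Monic cubic n^3+bn^2+cn+d=0: sum=-b, pairwise sum=c, product=-d.
b=-8, c=4, d=8
r1+r2+r3 = 8
r1r2+r1r3+r2r3 = 4
r1r2r3 = -8


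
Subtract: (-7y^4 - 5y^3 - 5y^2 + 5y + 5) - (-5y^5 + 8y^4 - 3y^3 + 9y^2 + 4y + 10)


Distribute the minus sign:
  (-7y^4 - 5y^3 - 5y^2 + 5y + 5)
- (-5y^5 + 8y^4 - 3y^3 + 9y^2 + 4y + 10)
Negate second polynomial: 5y^5 - 8y^4 + 3y^3 - 9y^2 - 4y - 10
Add: 5y^5 - 15y^4 - 2y^3 - 14y^2 + y - 5


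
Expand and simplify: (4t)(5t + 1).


Distribute each term of the first polynomial:
  (4t)(5t + 1) = 20t^2 + 4t
Sum: 20t^2 + 4t


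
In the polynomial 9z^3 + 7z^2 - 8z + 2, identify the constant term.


Read off the constant term: 2


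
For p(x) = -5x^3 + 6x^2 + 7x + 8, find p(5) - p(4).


p(5) = -432
p(4) = -188
p(5) - p(4) = -432 + 188 = -244


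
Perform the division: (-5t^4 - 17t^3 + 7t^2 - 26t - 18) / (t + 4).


(-5t^4 - 17t^3 + 7t^2 - 26t - 18) / (t + 4)
Step 1: -5t^3 * (t + 4) = -5t^4 - 20t^3; subtract.
Step 2: 3t^2 * (t + 4) = 3t^3 + 12t^2; subtract.
Step 3: -5t * (t + 4) = -5t^2 - 20t; subtract.
Step 4: -6 * (t + 4) = -6t - 24; subtract.
Quotient: -5t^3 + 3t^2 - 5t - 6, Remainder: 6


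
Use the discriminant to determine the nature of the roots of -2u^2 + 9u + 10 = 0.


D = b^2 - 4ac = (9)^2 - 4(-2)(10) = 81 + 80 = 161
Since D > 0: two distinct irrational roots


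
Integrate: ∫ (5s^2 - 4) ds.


Reverse power rule on each term:
  ∫ 5s^2 ds = (5/3)s^3
  ∫ -4 ds = -4s
F(s) = (5/3)s^3 - 4s + C


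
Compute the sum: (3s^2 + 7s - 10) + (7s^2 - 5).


Align terms by degree and add:
  3s^2 + 7s - 10
+ 7s^2 - 5
= 10s^2 + 7s - 15


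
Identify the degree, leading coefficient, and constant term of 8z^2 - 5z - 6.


Highest power of z is 2, with coefficient 8. Constant term is -6.
Degree = 2, leading coefficient = 8, constant term = -6


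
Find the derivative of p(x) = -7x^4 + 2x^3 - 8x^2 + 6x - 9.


Apply the power rule term by term:
  d/dx(-7x^4) = -28x^3
  d/dx(2x^3) = 6x^2
  d/dx(-8x^2) = -16x
  d/dx(6x) = 6
  d/dx(-9) = 0
p'(x) = -28x^3 + 6x^2 - 16x + 6


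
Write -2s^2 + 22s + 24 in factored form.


Roots satisfy r1 + r2 = -b/a = 11 and r1*r2 = c/a = -12.
So r1 = -1, r2 = 12.
-2s^2 + 22s + 24 = -2(s - r1)(s - r2) = -2(s + 1)(s - 12)


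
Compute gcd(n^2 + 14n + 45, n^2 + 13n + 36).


Factor each:
  n^2 + 14n + 45 = (n + 9)(n + 5)
  n^2 + 13n + 36 = (n + 9)(n + 4)
Common monic factor: n + 9


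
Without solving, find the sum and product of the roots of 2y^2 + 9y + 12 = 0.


For ay^2+by+c=0: sum = -b/a, product = c/a.
a=2, b=9, c=12
Sum = -(9)/2 = -9/2
Product = (12)/2 = 6


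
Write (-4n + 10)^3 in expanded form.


Expand (-4n + 10)^3 by repeated multiplication:
  (-4n + 10)^2 = 16n^2 - 80n + 100
= -64n^3 + 480n^2 - 1200n + 1000


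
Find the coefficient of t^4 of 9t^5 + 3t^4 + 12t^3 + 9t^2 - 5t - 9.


Read off the coefficient of t^4: 3


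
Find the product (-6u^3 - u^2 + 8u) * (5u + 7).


Distribute each term of the first polynomial:
  (-6u^3)(5u + 7) = -30u^4 - 42u^3
  (-u^2)(5u + 7) = -5u^3 - 7u^2
  (8u)(5u + 7) = 40u^2 + 56u
Sum: -30u^4 - 47u^3 + 33u^2 + 56u


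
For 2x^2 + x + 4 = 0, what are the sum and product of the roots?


For ax^2+bx+c=0: sum = -b/a, product = c/a.
a=2, b=1, c=4
Sum = -(1)/2 = -1/2
Product = (4)/2 = 2


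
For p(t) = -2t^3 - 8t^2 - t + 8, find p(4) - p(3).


p(4) = -252
p(3) = -121
p(4) - p(3) = -252 + 121 = -131


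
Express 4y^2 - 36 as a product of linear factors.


Roots satisfy r1 + r2 = -b/a = 0 and r1*r2 = c/a = -9.
So r1 = -3, r2 = 3.
4y^2 - 36 = 4(y - r1)(y - r2) = 4(y + 3)(y - 3)


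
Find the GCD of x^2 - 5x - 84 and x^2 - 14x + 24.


Factor each:
  x^2 - 5x - 84 = (x - 12)(x + 7)
  x^2 - 14x + 24 = (x - 12)(x - 2)
Common monic factor: x - 12


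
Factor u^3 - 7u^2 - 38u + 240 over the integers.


Try integer roots (divisors of 240). u=5: p(5)=0.
Divide out (u - 5): quotient is u^2 - 2u - 48.
Factor the quadratic: (u + 6)(u - 8)
Result: (u - 5)(u + 6)(u - 8)


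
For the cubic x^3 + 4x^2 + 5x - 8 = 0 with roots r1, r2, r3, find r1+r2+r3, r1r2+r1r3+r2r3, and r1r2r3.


Monic cubic x^3+bx^2+cx+d=0: sum=-b, pairwise sum=c, product=-d.
b=4, c=5, d=-8
r1+r2+r3 = -4
r1r2+r1r3+r2r3 = 5
r1r2r3 = 8


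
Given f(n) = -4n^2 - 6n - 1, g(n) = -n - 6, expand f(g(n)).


Substitute g(n) into f:
f(g(n)) = -4*(-n - 6)^2 + (-6)*(-n - 6) + (-1)
(-n - 6)^2 = n^2 + 12n + 36
Expand and combine: -4n^2 - 42n - 109


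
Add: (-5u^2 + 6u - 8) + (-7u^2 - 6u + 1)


Align terms by degree and add:
  -5u^2 + 6u - 8
  -7u^2 - 6u + 1
= -12u^2 - 7


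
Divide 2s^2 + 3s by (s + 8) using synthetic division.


Synthetic division with c = -8. Coefficients: 2, 3, 0
Bring down 2.
  2 * -8 = -16; -16 + 3 = -13
  -13 * -8 = 104; 104 + 0 = 104
Quotient: 2s - 13, Remainder: 104


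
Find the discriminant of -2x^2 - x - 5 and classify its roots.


D = b^2 - 4ac = (-1)^2 - 4(-2)(-5) = 1 - 40 = -39
Since D < 0: two complex conjugate roots (no real roots)


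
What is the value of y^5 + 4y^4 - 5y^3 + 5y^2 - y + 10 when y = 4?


Using direct substitution:
  1 * (4)^5 = 1024
  4 * (4)^4 = 1024
  -5 * (4)^3 = -320
  5 * (4)^2 = 80
  -1 * (4)^1 = -4
  constant: 10
Sum = 1024 + 1024 - 320 + 80 - 4 + 10 = 1814


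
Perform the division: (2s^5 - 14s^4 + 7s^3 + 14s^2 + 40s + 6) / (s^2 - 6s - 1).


(2s^5 - 14s^4 + 7s^3 + 14s^2 + 40s + 6) / (s^2 - 6s - 1)
Step 1: 2s^3 * (s^2 - 6s - 1) = 2s^5 - 12s^4 - 2s^3; subtract.
Step 2: -2s^2 * (s^2 - 6s - 1) = -2s^4 + 12s^3 + 2s^2; subtract.
Step 3: -3s * (s^2 - 6s - 1) = -3s^3 + 18s^2 + 3s; subtract.
Step 4: -6 * (s^2 - 6s - 1) = -6s^2 + 36s + 6; subtract.
Quotient: 2s^3 - 2s^2 - 3s - 6, Remainder: s


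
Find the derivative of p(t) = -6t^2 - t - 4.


Apply the power rule term by term:
  d/dt(-6t^2) = -12t
  d/dt(-t) = -1
  d/dt(-4) = 0
p'(t) = -12t - 1


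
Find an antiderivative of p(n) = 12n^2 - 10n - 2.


Reverse power rule on each term:
  ∫ 12n^2 dn = 4n^3
  ∫ -10n dn = -5n^2
  ∫ -2 dn = -2n
F(n) = 4n^3 - 5n^2 - 2n + C


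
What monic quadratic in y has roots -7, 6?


p(y) = (y + 7)(y - 6)
Expand: y^2 + y - 42


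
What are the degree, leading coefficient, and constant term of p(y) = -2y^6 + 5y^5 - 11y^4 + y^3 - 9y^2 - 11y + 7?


Highest power of y is 6, with coefficient -2. Constant term is 7.
Degree = 6, leading coefficient = -2, constant term = 7


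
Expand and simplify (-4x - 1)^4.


Expand (-4x - 1)^4 by repeated multiplication:
  (-4x - 1)^2 = 16x^2 + 8x + 1
  (-4x - 1)^3 = -64x^3 - 48x^2 - 12x - 1
= 256x^4 + 256x^3 + 96x^2 + 16x + 1


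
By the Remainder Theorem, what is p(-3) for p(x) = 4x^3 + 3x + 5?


By the Remainder Theorem, the remainder equals p(-3):
  4*(-3)^3 = -108
  0*(-3)^2 = 0
  3*(-3)^1 = -9
  constant: 5
Sum: -108 + 0 - 9 + 5 = -112


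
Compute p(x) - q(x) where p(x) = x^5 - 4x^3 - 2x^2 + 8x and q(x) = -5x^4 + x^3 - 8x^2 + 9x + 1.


Distribute the minus sign:
  (x^5 - 4x^3 - 2x^2 + 8x)
- (-5x^4 + x^3 - 8x^2 + 9x + 1)
Negate second polynomial: 5x^4 - x^3 + 8x^2 - 9x - 1
Add: x^5 + 5x^4 - 5x^3 + 6x^2 - x - 1


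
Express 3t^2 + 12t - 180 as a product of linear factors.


Roots satisfy r1 + r2 = -b/a = -4 and r1*r2 = c/a = -60.
So r1 = -10, r2 = 6.
3t^2 + 12t - 180 = 3(t - r1)(t - r2) = 3(t + 10)(t - 6)


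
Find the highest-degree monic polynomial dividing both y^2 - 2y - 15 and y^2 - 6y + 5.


Factor each:
  y^2 - 2y - 15 = (y - 5)(y + 3)
  y^2 - 6y + 5 = (y - 5)(y - 1)
Common monic factor: y - 5


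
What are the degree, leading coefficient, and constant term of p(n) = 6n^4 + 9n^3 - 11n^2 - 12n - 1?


Highest power of n is 4, with coefficient 6. Constant term is -1.
Degree = 4, leading coefficient = 6, constant term = -1


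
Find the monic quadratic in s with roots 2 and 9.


p(s) = (s - 2)(s - 9)
Expand: s^2 - 11s + 18


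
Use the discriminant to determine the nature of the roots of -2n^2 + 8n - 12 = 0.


D = b^2 - 4ac = (8)^2 - 4(-2)(-12) = 64 - 96 = -32
Since D < 0: two complex conjugate roots (no real roots)


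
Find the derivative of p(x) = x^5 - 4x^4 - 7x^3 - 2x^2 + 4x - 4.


Apply the power rule term by term:
  d/dx(x^5) = 5x^4
  d/dx(-4x^4) = -16x^3
  d/dx(-7x^3) = -21x^2
  d/dx(-2x^2) = -4x
  d/dx(4x) = 4
  d/dx(-4) = 0
p'(x) = 5x^4 - 16x^3 - 21x^2 - 4x + 4


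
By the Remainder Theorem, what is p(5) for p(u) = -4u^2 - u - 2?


By the Remainder Theorem, the remainder equals p(5):
  -4*(5)^2 = -100
  -1*(5)^1 = -5
  constant: -2
Sum: -100 - 5 - 2 = -107


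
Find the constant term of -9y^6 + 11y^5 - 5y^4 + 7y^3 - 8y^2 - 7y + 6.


Read off the constant term: 6


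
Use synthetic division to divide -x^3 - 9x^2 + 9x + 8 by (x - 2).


Synthetic division with c = 2. Coefficients: -1, -9, 9, 8
Bring down -1.
  -1 * 2 = -2; -2 - 9 = -11
  -11 * 2 = -22; -22 + 9 = -13
  -13 * 2 = -26; -26 + 8 = -18
Quotient: -x^2 - 11x - 13, Remainder: -18


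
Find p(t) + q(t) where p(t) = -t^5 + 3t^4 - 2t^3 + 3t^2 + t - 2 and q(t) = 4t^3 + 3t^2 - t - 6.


Align terms by degree and add:
  -t^5 + 3t^4 - 2t^3 + 3t^2 + t - 2
+ 4t^3 + 3t^2 - t - 6
= -t^5 + 3t^4 + 2t^3 + 6t^2 - 8


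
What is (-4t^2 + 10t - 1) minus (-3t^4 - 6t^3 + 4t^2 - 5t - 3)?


Distribute the minus sign:
  (-4t^2 + 10t - 1)
- (-3t^4 - 6t^3 + 4t^2 - 5t - 3)
Negate second polynomial: 3t^4 + 6t^3 - 4t^2 + 5t + 3
Add: 3t^4 + 6t^3 - 8t^2 + 15t + 2


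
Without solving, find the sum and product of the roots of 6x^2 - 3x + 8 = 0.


For ax^2+bx+c=0: sum = -b/a, product = c/a.
a=6, b=-3, c=8
Sum = -(-3)/6 = 1/2
Product = (8)/6 = 4/3


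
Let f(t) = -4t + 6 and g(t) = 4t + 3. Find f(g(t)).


Substitute g(t) into f:
f(g(t)) = -4*(4t + 3) + 6
Expand and combine: -16t - 6


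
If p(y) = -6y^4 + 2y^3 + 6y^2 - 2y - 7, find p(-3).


Using direct substitution:
  -6 * (-3)^4 = -486
  2 * (-3)^3 = -54
  6 * (-3)^2 = 54
  -2 * (-3)^1 = 6
  constant: -7
Sum = -486 - 54 + 54 + 6 - 7 = -487


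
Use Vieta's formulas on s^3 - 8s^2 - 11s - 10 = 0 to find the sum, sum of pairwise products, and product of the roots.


Monic cubic s^3+bs^2+cs+d=0: sum=-b, pairwise sum=c, product=-d.
b=-8, c=-11, d=-10
r1+r2+r3 = 8
r1r2+r1r3+r2r3 = -11
r1r2r3 = 10


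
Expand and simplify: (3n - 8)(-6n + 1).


Distribute each term of the first polynomial:
  (3n)(-6n + 1) = -18n^2 + 3n
  (-8)(-6n + 1) = 48n - 8
Sum: -18n^2 + 51n - 8


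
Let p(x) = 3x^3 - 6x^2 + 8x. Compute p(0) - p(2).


p(0) = 0
p(2) = 16
p(0) - p(2) = 0 - 16 = -16


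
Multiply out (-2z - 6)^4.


Expand (-2z - 6)^4 by repeated multiplication:
  (-2z - 6)^2 = 4z^2 + 24z + 36
  (-2z - 6)^3 = -8z^3 - 72z^2 - 216z - 216
= 16z^4 + 192z^3 + 864z^2 + 1728z + 1296


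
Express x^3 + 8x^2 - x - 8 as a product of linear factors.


Try integer roots (divisors of -8). x=-1: p(-1)=0.
Divide out (x + 1): quotient is x^2 + 7x - 8.
Factor the quadratic: (x - 1)(x + 8)
Result: (x + 1)(x - 1)(x + 8)


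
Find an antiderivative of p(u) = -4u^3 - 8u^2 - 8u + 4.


Reverse power rule on each term:
  ∫ -4u^3 du = -u^4
  ∫ -8u^2 du = -(8/3)u^3
  ∫ -8u du = -4u^2
  ∫ 4 du = 4u
F(u) = -u^4 - (8/3)u^3 - 4u^2 + 4u + C


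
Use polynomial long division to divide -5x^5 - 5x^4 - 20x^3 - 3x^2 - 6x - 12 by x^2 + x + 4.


(-5x^5 - 5x^4 - 20x^3 - 3x^2 - 6x - 12) / (x^2 + x + 4)
Step 1: -5x^3 * (x^2 + x + 4) = -5x^5 - 5x^4 - 20x^3; subtract.
Step 2: 0 * (x^2 + x + 4) = 0; subtract.
Step 3: 0 * (x^2 + x + 4) = 0; subtract.
Step 4: -3 * (x^2 + x + 4) = -3x^2 - 3x - 12; subtract.
Quotient: -5x^3 - 3, Remainder: -3x


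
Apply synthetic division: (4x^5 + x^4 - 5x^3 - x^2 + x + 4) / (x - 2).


Synthetic division with c = 2. Coefficients: 4, 1, -5, -1, 1, 4
Bring down 4.
  4 * 2 = 8; 8 + 1 = 9
  9 * 2 = 18; 18 - 5 = 13
  13 * 2 = 26; 26 - 1 = 25
  25 * 2 = 50; 50 + 1 = 51
  51 * 2 = 102; 102 + 4 = 106
Quotient: 4x^4 + 9x^3 + 13x^2 + 25x + 51, Remainder: 106


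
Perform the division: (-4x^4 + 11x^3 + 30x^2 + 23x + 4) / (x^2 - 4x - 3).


(-4x^4 + 11x^3 + 30x^2 + 23x + 4) / (x^2 - 4x - 3)
Step 1: -4x^2 * (x^2 - 4x - 3) = -4x^4 + 16x^3 + 12x^2; subtract.
Step 2: -5x * (x^2 - 4x - 3) = -5x^3 + 20x^2 + 15x; subtract.
Step 3: -2 * (x^2 - 4x - 3) = -2x^2 + 8x + 6; subtract.
Quotient: -4x^2 - 5x - 2, Remainder: -2


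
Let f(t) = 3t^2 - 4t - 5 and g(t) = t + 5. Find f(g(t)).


Substitute g(t) into f:
f(g(t)) = 3*(t + 5)^2 + (-4)*(t + 5) + (-5)
(t + 5)^2 = t^2 + 10t + 25
Expand and combine: 3t^2 + 26t + 50


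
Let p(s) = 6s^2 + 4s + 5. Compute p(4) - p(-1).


p(4) = 117
p(-1) = 7
p(4) - p(-1) = 117 - 7 = 110


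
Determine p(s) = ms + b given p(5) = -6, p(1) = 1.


p(s) = ms + b. Using p(5)=-6, p(1)=1:
m = (-6 - 1)/(5 - 1) = -7/4 = -7/4
b = -6 - m*(5) = -6 + 35/4 = 11/4
p(s) = -(7/4)s + (11/4)


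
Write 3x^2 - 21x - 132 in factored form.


Roots satisfy r1 + r2 = -b/a = 7 and r1*r2 = c/a = -44.
So r1 = 11, r2 = -4.
3x^2 - 21x - 132 = 3(x - r1)(x - r2) = 3(x - 11)(x + 4)


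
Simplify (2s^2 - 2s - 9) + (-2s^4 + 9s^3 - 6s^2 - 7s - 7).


Align terms by degree and add:
  2s^2 - 2s - 9
  -2s^4 + 9s^3 - 6s^2 - 7s - 7
= -2s^4 + 9s^3 - 4s^2 - 9s - 16


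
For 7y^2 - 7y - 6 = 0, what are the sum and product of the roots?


For ay^2+by+c=0: sum = -b/a, product = c/a.
a=7, b=-7, c=-6
Sum = -(-7)/7 = 1
Product = (-6)/7 = -6/7


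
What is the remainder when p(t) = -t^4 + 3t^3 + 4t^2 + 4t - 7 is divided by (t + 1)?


By the Remainder Theorem, the remainder equals p(-1):
  -1*(-1)^4 = -1
  3*(-1)^3 = -3
  4*(-1)^2 = 4
  4*(-1)^1 = -4
  constant: -7
Sum: -1 - 3 + 4 - 4 - 7 = -11


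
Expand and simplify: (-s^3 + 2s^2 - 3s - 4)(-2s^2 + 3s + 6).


Distribute each term of the first polynomial:
  (-s^3)(-2s^2 + 3s + 6) = 2s^5 - 3s^4 - 6s^3
  (2s^2)(-2s^2 + 3s + 6) = -4s^4 + 6s^3 + 12s^2
  (-3s)(-2s^2 + 3s + 6) = 6s^3 - 9s^2 - 18s
  (-4)(-2s^2 + 3s + 6) = 8s^2 - 12s - 24
Sum: 2s^5 - 7s^4 + 6s^3 + 11s^2 - 30s - 24


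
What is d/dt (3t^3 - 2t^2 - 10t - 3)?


Apply the power rule term by term:
  d/dt(3t^3) = 9t^2
  d/dt(-2t^2) = -4t
  d/dt(-10t) = -10
  d/dt(-3) = 0
p'(t) = 9t^2 - 4t - 10


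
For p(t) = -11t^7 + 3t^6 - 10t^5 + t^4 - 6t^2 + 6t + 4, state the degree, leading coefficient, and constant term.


Highest power of t is 7, with coefficient -11. Constant term is 4.
Degree = 7, leading coefficient = -11, constant term = 4


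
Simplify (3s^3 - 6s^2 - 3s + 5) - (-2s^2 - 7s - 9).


Distribute the minus sign:
  (3s^3 - 6s^2 - 3s + 5)
- (-2s^2 - 7s - 9)
Negate second polynomial: 2s^2 + 7s + 9
Add: 3s^3 - 4s^2 + 4s + 14


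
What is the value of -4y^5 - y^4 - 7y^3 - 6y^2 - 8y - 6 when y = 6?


Using direct substitution:
  -4 * (6)^5 = -31104
  -1 * (6)^4 = -1296
  -7 * (6)^3 = -1512
  -6 * (6)^2 = -216
  -8 * (6)^1 = -48
  constant: -6
Sum = -31104 - 1296 - 1512 - 216 - 48 - 6 = -34182


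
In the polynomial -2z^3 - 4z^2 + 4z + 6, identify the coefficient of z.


Read off the coefficient of z: 4


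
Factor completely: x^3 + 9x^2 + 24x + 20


Try integer roots (divisors of 20). x=-2: p(-2)=0.
Divide out (x + 2): quotient is x^2 + 7x + 10.
Factor the quadratic: (x + 2)(x + 5)
Result: (x + 2)(x + 2)(x + 5)


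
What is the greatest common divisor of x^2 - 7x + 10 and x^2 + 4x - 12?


Factor each:
  x^2 - 7x + 10 = (x - 2)(x - 5)
  x^2 + 4x - 12 = (x - 2)(x + 6)
Common monic factor: x - 2


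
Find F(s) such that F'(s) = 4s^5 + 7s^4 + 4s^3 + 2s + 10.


Reverse power rule on each term:
  ∫ 4s^5 ds = (2/3)s^6
  ∫ 7s^4 ds = (7/5)s^5
  ∫ 4s^3 ds = s^4
  ∫ 2s ds = s^2
  ∫ 10 ds = 10s
F(s) = (2/3)s^6 + (7/5)s^5 + s^4 + s^2 + 10s + C


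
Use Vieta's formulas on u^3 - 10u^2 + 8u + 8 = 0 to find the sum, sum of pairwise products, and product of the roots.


Monic cubic u^3+bu^2+cu+d=0: sum=-b, pairwise sum=c, product=-d.
b=-10, c=8, d=8
r1+r2+r3 = 10
r1r2+r1r3+r2r3 = 8
r1r2r3 = -8


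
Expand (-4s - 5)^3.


Expand (-4s - 5)^3 by repeated multiplication:
  (-4s - 5)^2 = 16s^2 + 40s + 25
= -64s^3 - 240s^2 - 300s - 125


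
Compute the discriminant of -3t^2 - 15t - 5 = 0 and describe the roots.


D = b^2 - 4ac = (-15)^2 - 4(-3)(-5) = 225 - 60 = 165
Since D > 0: two distinct irrational roots


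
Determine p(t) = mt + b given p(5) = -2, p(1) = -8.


p(t) = mt + b. Using p(5)=-2, p(1)=-8:
m = (-2 + 8)/(5 - 1) = 6/4 = 3/2
b = -2 - m*(5) = -2 - 15/2 = -19/2
p(t) = (3/2)t - (19/2)


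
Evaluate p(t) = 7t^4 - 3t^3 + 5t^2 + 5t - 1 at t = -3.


Using direct substitution:
  7 * (-3)^4 = 567
  -3 * (-3)^3 = 81
  5 * (-3)^2 = 45
  5 * (-3)^1 = -15
  constant: -1
Sum = 567 + 81 + 45 - 15 - 1 = 677


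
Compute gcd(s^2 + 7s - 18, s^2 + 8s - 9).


Factor each:
  s^2 + 7s - 18 = (s + 9)(s - 2)
  s^2 + 8s - 9 = (s + 9)(s - 1)
Common monic factor: s + 9


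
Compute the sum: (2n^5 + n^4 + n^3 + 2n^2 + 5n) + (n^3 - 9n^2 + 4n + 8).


Align terms by degree and add:
  2n^5 + n^4 + n^3 + 2n^2 + 5n
+ n^3 - 9n^2 + 4n + 8
= 2n^5 + n^4 + 2n^3 - 7n^2 + 9n + 8


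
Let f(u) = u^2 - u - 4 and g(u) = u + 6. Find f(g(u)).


Substitute g(u) into f:
f(g(u)) = 1*(u + 6)^2 + (-1)*(u + 6) + (-4)
(u + 6)^2 = u^2 + 12u + 36
Expand and combine: u^2 + 11u + 26


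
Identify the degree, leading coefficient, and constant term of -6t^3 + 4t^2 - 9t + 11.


Highest power of t is 3, with coefficient -6. Constant term is 11.
Degree = 3, leading coefficient = -6, constant term = 11


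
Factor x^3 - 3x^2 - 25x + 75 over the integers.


Try integer roots (divisors of 75). x=3: p(3)=0.
Divide out (x - 3): quotient is x^2 - 25.
Factor the quadratic: (x + 5)(x - 5)
Result: (x - 3)(x + 5)(x - 5)


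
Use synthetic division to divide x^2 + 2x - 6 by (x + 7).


Synthetic division with c = -7. Coefficients: 1, 2, -6
Bring down 1.
  1 * -7 = -7; -7 + 2 = -5
  -5 * -7 = 35; 35 - 6 = 29
Quotient: x - 5, Remainder: 29


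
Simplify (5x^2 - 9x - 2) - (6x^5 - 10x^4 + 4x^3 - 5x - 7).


Distribute the minus sign:
  (5x^2 - 9x - 2)
- (6x^5 - 10x^4 + 4x^3 - 5x - 7)
Negate second polynomial: -6x^5 + 10x^4 - 4x^3 + 5x + 7
Add: -6x^5 + 10x^4 - 4x^3 + 5x^2 - 4x + 5


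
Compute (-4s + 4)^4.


Expand (-4s + 4)^4 by repeated multiplication:
  (-4s + 4)^2 = 16s^2 - 32s + 16
  (-4s + 4)^3 = -64s^3 + 192s^2 - 192s + 64
= 256s^4 - 1024s^3 + 1536s^2 - 1024s + 256


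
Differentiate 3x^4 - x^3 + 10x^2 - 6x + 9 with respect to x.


Apply the power rule term by term:
  d/dx(3x^4) = 12x^3
  d/dx(-x^3) = -3x^2
  d/dx(10x^2) = 20x
  d/dx(-6x) = -6
  d/dx(9) = 0
p'(x) = 12x^3 - 3x^2 + 20x - 6


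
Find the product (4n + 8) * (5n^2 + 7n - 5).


Distribute each term of the first polynomial:
  (4n)(5n^2 + 7n - 5) = 20n^3 + 28n^2 - 20n
  (8)(5n^2 + 7n - 5) = 40n^2 + 56n - 40
Sum: 20n^3 + 68n^2 + 36n - 40


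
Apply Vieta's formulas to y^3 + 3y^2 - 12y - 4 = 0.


Monic cubic y^3+by^2+cy+d=0: sum=-b, pairwise sum=c, product=-d.
b=3, c=-12, d=-4
r1+r2+r3 = -3
r1r2+r1r3+r2r3 = -12
r1r2r3 = 4


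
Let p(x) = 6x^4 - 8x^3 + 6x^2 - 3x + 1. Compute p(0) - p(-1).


p(0) = 1
p(-1) = 24
p(0) - p(-1) = 1 - 24 = -23


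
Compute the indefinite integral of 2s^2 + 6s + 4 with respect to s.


Reverse power rule on each term:
  ∫ 2s^2 ds = (2/3)s^3
  ∫ 6s ds = 3s^2
  ∫ 4 ds = 4s
F(s) = (2/3)s^3 + 3s^2 + 4s + C


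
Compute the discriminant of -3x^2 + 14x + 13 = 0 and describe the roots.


D = b^2 - 4ac = (14)^2 - 4(-3)(13) = 196 + 156 = 352
Since D > 0: two distinct irrational roots


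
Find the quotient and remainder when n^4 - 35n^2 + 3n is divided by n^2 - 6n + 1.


(n^4 - 35n^2 + 3n) / (n^2 - 6n + 1)
Step 1: n^2 * (n^2 - 6n + 1) = n^4 - 6n^3 + n^2; subtract.
Step 2: 6n * (n^2 - 6n + 1) = 6n^3 - 36n^2 + 6n; subtract.
Step 3: 0 * (n^2 - 6n + 1) = 0; subtract.
Quotient: n^2 + 6n, Remainder: -3n


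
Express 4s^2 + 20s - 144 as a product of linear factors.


Roots satisfy r1 + r2 = -b/a = -5 and r1*r2 = c/a = -36.
So r1 = -9, r2 = 4.
4s^2 + 20s - 144 = 4(s - r1)(s - r2) = 4(s + 9)(s - 4)


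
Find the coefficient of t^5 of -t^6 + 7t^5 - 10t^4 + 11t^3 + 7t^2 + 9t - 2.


Read off the coefficient of t^5: 7


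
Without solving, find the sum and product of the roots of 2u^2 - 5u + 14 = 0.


For au^2+bu+c=0: sum = -b/a, product = c/a.
a=2, b=-5, c=14
Sum = -(-5)/2 = 5/2
Product = (14)/2 = 7


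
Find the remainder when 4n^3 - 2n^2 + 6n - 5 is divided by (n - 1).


By the Remainder Theorem, the remainder equals p(1):
  4*(1)^3 = 4
  -2*(1)^2 = -2
  6*(1)^1 = 6
  constant: -5
Sum: 4 - 2 + 6 - 5 = 3


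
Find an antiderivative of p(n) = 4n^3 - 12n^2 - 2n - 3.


Reverse power rule on each term:
  ∫ 4n^3 dn = n^4
  ∫ -12n^2 dn = -4n^3
  ∫ -2n dn = -n^2
  ∫ -3 dn = -3n
F(n) = n^4 - 4n^3 - n^2 - 3n + C


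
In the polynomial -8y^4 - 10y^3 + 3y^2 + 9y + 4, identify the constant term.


Read off the constant term: 4


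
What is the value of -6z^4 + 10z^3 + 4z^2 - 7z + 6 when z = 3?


Using direct substitution:
  -6 * (3)^4 = -486
  10 * (3)^3 = 270
  4 * (3)^2 = 36
  -7 * (3)^1 = -21
  constant: 6
Sum = -486 + 270 + 36 - 21 + 6 = -195


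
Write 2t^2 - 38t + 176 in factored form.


Roots satisfy r1 + r2 = -b/a = 19 and r1*r2 = c/a = 88.
So r1 = 11, r2 = 8.
2t^2 - 38t + 176 = 2(t - r1)(t - r2) = 2(t - 11)(t - 8)


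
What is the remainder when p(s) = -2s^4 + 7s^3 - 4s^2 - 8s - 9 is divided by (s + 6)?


By the Remainder Theorem, the remainder equals p(-6):
  -2*(-6)^4 = -2592
  7*(-6)^3 = -1512
  -4*(-6)^2 = -144
  -8*(-6)^1 = 48
  constant: -9
Sum: -2592 - 1512 - 144 + 48 - 9 = -4209


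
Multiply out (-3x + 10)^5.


Expand (-3x + 10)^5 by repeated multiplication:
  (-3x + 10)^2 = 9x^2 - 60x + 100
  (-3x + 10)^3 = -27x^3 + 270x^2 - 900x + 1000
  (-3x + 10)^4 = 81x^4 - 1080x^3 + 5400x^2 - 12000x + 10000
= -243x^5 + 4050x^4 - 27000x^3 + 90000x^2 - 150000x + 100000


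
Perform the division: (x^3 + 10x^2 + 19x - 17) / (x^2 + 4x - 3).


(x^3 + 10x^2 + 19x - 17) / (x^2 + 4x - 3)
Step 1: x * (x^2 + 4x - 3) = x^3 + 4x^2 - 3x; subtract.
Step 2: 6 * (x^2 + 4x - 3) = 6x^2 + 24x - 18; subtract.
Quotient: x + 6, Remainder: -2x + 1


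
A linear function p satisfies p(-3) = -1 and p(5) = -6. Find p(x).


p(x) = mx + b. Using p(-3)=-1, p(5)=-6:
m = (-1 + 6)/(-3 - 5) = 5/-8 = -5/8
b = -1 - m*(-3) = -1 - 15/8 = -23/8
p(x) = -(5/8)x - (23/8)


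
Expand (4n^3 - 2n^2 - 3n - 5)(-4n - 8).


Distribute each term of the first polynomial:
  (4n^3)(-4n - 8) = -16n^4 - 32n^3
  (-2n^2)(-4n - 8) = 8n^3 + 16n^2
  (-3n)(-4n - 8) = 12n^2 + 24n
  (-5)(-4n - 8) = 20n + 40
Sum: -16n^4 - 24n^3 + 28n^2 + 44n + 40


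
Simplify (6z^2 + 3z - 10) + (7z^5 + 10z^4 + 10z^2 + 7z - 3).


Align terms by degree and add:
  6z^2 + 3z - 10
+ 7z^5 + 10z^4 + 10z^2 + 7z - 3
= 7z^5 + 10z^4 + 16z^2 + 10z - 13


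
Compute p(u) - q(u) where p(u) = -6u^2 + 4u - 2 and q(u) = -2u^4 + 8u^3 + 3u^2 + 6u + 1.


Distribute the minus sign:
  (-6u^2 + 4u - 2)
- (-2u^4 + 8u^3 + 3u^2 + 6u + 1)
Negate second polynomial: 2u^4 - 8u^3 - 3u^2 - 6u - 1
Add: 2u^4 - 8u^3 - 9u^2 - 2u - 3


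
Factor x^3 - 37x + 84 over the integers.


Try integer roots (divisors of 84). x=3: p(3)=0.
Divide out (x - 3): quotient is x^2 + 3x - 28.
Factor the quadratic: (x - 4)(x + 7)
Result: (x - 3)(x - 4)(x + 7)


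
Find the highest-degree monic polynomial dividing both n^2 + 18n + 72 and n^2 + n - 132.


Factor each:
  n^2 + 18n + 72 = (n + 12)(n + 6)
  n^2 + n - 132 = (n + 12)(n - 11)
Common monic factor: n + 12
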